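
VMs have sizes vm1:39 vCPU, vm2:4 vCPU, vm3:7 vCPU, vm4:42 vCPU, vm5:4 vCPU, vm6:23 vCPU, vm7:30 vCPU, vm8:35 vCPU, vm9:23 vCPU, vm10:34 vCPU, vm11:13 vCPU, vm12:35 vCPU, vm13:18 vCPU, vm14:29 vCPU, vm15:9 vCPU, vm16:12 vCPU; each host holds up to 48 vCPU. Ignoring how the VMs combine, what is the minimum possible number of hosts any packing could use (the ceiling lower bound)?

8

Total size = 39 + 4 + 7 + 42 + 4 + 23 + 30 + 35 + 23 + 34 + 13 + 35 + 18 + 29 + 9 + 12 = 357 vCPU.
⌈357 / 48⌉ = 8.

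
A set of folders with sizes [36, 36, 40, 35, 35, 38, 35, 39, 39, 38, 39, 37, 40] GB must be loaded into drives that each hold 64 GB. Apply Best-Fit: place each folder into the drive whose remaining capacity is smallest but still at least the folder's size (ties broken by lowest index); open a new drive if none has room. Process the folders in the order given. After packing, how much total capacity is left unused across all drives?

345

drive 1: place 36 GB, 28 GB left
drive 2: place 36 GB, 28 GB left
drive 3: place 40 GB, 24 GB left
drive 4: place 35 GB, 29 GB left
drive 5: place 35 GB, 29 GB left
drive 6: place 38 GB, 26 GB left
drive 7: place 35 GB, 29 GB left
drive 8: place 39 GB, 25 GB left
drive 9: place 39 GB, 25 GB left
drive 10: place 38 GB, 26 GB left
drive 11: place 39 GB, 25 GB left
drive 12: place 37 GB, 27 GB left
drive 13: place 40 GB, 24 GB left
13 drives × 64 GB = 832 GB; used 487 GB; unused 345 GB.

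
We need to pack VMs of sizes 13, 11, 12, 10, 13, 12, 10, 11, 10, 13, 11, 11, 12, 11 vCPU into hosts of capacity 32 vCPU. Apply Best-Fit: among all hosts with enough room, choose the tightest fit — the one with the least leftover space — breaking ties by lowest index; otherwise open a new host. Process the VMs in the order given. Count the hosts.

host 1: place 13 vCPU, 19 vCPU left
host 1: place 11 vCPU, 8 vCPU left
host 2: place 12 vCPU, 20 vCPU left
host 2: place 10 vCPU, 10 vCPU left
host 3: place 13 vCPU, 19 vCPU left
host 3: place 12 vCPU, 7 vCPU left
host 2: place 10 vCPU, 0 vCPU left
host 4: place 11 vCPU, 21 vCPU left
host 4: place 10 vCPU, 11 vCPU left
host 5: place 13 vCPU, 19 vCPU left
host 4: place 11 vCPU, 0 vCPU left
host 5: place 11 vCPU, 8 vCPU left
host 6: place 12 vCPU, 20 vCPU left
host 6: place 11 vCPU, 9 vCPU left

6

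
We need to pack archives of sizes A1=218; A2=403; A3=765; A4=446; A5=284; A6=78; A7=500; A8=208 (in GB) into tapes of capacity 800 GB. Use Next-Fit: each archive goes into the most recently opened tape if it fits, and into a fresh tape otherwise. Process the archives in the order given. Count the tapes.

4 tapes

A1 (218 GB) → tape 1 (remaining 582 GB)
A2 (403 GB) → tape 1 (remaining 179 GB)
A3 (765 GB) → tape 2 (remaining 35 GB)
A4 (446 GB) → tape 3 (remaining 354 GB)
A5 (284 GB) → tape 3 (remaining 70 GB)
A6 (78 GB) → tape 4 (remaining 722 GB)
A7 (500 GB) → tape 4 (remaining 222 GB)
A8 (208 GB) → tape 4 (remaining 14 GB)
Final tapes: [218,403] [765] [446,284] [78,500,208].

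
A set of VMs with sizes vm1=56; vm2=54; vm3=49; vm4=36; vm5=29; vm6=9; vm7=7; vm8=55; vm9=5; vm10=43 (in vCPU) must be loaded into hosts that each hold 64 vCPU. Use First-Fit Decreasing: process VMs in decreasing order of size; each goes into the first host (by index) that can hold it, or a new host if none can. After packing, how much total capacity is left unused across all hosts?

105

Sorted descending: 56, 55, 54, 49, 43, 36, 29, 9, 7, 5.
Put 56 vCPU in host 1; 8 vCPU remain.
Put 55 vCPU in host 2; 9 vCPU remain.
Put 54 vCPU in host 3; 10 vCPU remain.
Put 49 vCPU in host 4; 15 vCPU remain.
Put 43 vCPU in host 5; 21 vCPU remain.
Put 36 vCPU in host 6; 28 vCPU remain.
Put 29 vCPU in host 7; 35 vCPU remain.
Put 9 vCPU in host 2; 0 vCPU remain.
Put 7 vCPU in host 1; 1 vCPU remain.
Put 5 vCPU in host 3; 5 vCPU remain.
7 hosts × 64 vCPU = 448 vCPU; used 343 vCPU; unused 105 vCPU.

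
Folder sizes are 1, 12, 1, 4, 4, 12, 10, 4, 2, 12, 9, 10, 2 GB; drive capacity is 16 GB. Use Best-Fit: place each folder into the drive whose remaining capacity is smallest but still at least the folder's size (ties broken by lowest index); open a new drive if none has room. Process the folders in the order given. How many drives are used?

7

Put 1 GB in drive 1; 15 GB remain.
Put 12 GB in drive 1; 3 GB remain.
Put 1 GB in drive 1; 2 GB remain.
Put 4 GB in drive 2; 12 GB remain.
Put 4 GB in drive 2; 8 GB remain.
Put 12 GB in drive 3; 4 GB remain.
Put 10 GB in drive 4; 6 GB remain.
Put 4 GB in drive 3; 0 GB remain.
Put 2 GB in drive 1; 0 GB remain.
Put 12 GB in drive 5; 4 GB remain.
Put 9 GB in drive 6; 7 GB remain.
Put 10 GB in drive 7; 6 GB remain.
Put 2 GB in drive 5; 2 GB remain.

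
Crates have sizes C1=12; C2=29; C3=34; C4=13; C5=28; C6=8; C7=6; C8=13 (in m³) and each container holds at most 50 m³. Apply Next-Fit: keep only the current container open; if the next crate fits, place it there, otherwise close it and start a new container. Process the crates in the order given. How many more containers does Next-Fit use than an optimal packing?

Next-Fit: [12,29] [34,13] [28,8,6] [13] → 4 containers.
Total size 143 m³; any packing needs at least ⌈143/50⌉ = 3 containers.
An optimal packing achieves that bound: [34,13] [29,13,8] [28,12,6] → 3 containers.
Excess: 4 − 3 = 1.

1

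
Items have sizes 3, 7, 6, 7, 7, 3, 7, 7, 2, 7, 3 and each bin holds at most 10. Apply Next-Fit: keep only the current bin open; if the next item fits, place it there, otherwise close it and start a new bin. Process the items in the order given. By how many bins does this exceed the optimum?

0

Next-Fit: [3,7] [6] [7] [7,3] [7] [7,2] [7,3] → 7 bins.
7 items exceed 5 (half the capacity), and no two of those can share a bin, so at least 7 bins are needed.
So 7 is already optimal.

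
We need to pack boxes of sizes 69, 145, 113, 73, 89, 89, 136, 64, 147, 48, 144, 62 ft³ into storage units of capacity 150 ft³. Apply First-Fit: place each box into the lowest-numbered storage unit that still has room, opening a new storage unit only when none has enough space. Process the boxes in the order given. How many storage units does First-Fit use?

storage unit 1: place 69 ft³, 81 ft³ left
storage unit 2: place 145 ft³, 5 ft³ left
storage unit 3: place 113 ft³, 37 ft³ left
storage unit 1: place 73 ft³, 8 ft³ left
storage unit 4: place 89 ft³, 61 ft³ left
storage unit 5: place 89 ft³, 61 ft³ left
storage unit 6: place 136 ft³, 14 ft³ left
storage unit 7: place 64 ft³, 86 ft³ left
storage unit 8: place 147 ft³, 3 ft³ left
storage unit 4: place 48 ft³, 13 ft³ left
storage unit 9: place 144 ft³, 6 ft³ left
storage unit 7: place 62 ft³, 24 ft³ left
Final storage units: [69,73] [145] [113] [89,48] [89] [136] [64,62] [147] [144].

9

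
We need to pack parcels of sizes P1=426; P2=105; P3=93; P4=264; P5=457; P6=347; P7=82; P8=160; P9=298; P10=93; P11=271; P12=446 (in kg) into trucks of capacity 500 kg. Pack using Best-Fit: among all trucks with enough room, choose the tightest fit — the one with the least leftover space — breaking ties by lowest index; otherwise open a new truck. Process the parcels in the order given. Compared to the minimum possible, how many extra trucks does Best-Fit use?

0

Best-Fit: [426] [105,93,264] [457] [347,82] [160,298] [93,271] [446] → 7 trucks.
Total size 3042 kg; any packing needs at least ⌈3042/500⌉ = 7 trucks.
So 7 is already optimal.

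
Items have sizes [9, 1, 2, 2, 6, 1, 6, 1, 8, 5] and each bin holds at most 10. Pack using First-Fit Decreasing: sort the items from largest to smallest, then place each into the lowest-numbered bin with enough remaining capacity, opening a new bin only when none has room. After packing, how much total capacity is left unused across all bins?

9

Sorted descending: 9, 8, 6, 6, 5, 2, 2, 1, 1, 1.
9 → bin 1 (remaining 1)
8 → bin 2 (remaining 2)
6 → bin 3 (remaining 4)
6 → bin 4 (remaining 4)
5 → bin 5 (remaining 5)
2 → bin 2 (remaining 0)
2 → bin 3 (remaining 2)
1 → bin 1 (remaining 0)
1 → bin 3 (remaining 1)
1 → bin 3 (remaining 0)
5 bins × 10 = 50; used 41; unused 9.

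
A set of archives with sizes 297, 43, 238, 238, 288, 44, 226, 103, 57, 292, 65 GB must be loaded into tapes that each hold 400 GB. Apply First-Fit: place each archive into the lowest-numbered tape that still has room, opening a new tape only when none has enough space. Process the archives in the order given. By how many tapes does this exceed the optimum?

First-Fit: [297,43,44] [238,103,57] [238,65] [288] [226] [292] → 6 tapes.
6 archives exceed 200 GB (half the capacity), and no two of those can share a tape, so at least 6 tapes are needed.
So 6 is already optimal.

0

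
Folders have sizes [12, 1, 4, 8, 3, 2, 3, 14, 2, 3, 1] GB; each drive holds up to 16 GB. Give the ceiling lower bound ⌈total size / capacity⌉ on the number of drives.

4 drives

Total size = 12 + 1 + 4 + 8 + 3 + 2 + 3 + 14 + 2 + 3 + 1 = 53 GB.
⌈53 / 16⌉ = 4.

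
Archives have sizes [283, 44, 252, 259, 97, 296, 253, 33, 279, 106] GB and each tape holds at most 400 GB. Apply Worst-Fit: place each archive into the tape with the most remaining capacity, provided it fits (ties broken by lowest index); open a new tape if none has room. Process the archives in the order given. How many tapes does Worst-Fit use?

283 GB → tape 1 (remaining 117 GB)
44 GB → tape 1 (remaining 73 GB)
252 GB → tape 2 (remaining 148 GB)
259 GB → tape 3 (remaining 141 GB)
97 GB → tape 2 (remaining 51 GB)
296 GB → tape 4 (remaining 104 GB)
253 GB → tape 5 (remaining 147 GB)
33 GB → tape 5 (remaining 114 GB)
279 GB → tape 6 (remaining 121 GB)
106 GB → tape 3 (remaining 35 GB)

6 tapes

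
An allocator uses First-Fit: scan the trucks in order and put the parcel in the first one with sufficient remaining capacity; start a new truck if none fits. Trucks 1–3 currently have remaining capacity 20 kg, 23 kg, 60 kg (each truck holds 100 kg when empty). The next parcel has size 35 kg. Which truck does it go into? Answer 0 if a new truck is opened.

3

Trucks with room: truck 3 (60 kg).
The first with room is truck 3.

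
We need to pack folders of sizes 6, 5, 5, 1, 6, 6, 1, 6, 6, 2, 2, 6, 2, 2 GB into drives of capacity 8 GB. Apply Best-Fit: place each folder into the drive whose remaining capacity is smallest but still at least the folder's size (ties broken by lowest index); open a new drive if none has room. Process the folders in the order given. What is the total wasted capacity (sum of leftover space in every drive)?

8

Put 6 GB in drive 1; 2 GB remain.
Put 5 GB in drive 2; 3 GB remain.
Put 5 GB in drive 3; 3 GB remain.
Put 1 GB in drive 1; 1 GB remain.
Put 6 GB in drive 4; 2 GB remain.
Put 6 GB in drive 5; 2 GB remain.
Put 1 GB in drive 1; 0 GB remain.
Put 6 GB in drive 6; 2 GB remain.
Put 6 GB in drive 7; 2 GB remain.
Put 2 GB in drive 4; 0 GB remain.
Put 2 GB in drive 5; 0 GB remain.
Put 6 GB in drive 8; 2 GB remain.
Put 2 GB in drive 6; 0 GB remain.
Put 2 GB in drive 7; 0 GB remain.
8 drives × 8 GB = 64 GB; used 56 GB; unused 8 GB.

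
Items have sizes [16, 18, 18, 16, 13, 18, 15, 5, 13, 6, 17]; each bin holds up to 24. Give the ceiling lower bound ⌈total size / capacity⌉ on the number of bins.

7 bins

Total size = 16 + 18 + 18 + 16 + 13 + 18 + 15 + 5 + 13 + 6 + 17 = 155.
⌈155 / 24⌉ = 7.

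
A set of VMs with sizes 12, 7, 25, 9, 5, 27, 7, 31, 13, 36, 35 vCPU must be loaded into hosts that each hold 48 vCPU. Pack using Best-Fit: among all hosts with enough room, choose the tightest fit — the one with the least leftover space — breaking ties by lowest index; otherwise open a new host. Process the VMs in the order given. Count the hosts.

5

Put 12 vCPU in host 1; 36 vCPU remain.
Put 7 vCPU in host 1; 29 vCPU remain.
Put 25 vCPU in host 1; 4 vCPU remain.
Put 9 vCPU in host 2; 39 vCPU remain.
Put 5 vCPU in host 2; 34 vCPU remain.
Put 27 vCPU in host 2; 7 vCPU remain.
Put 7 vCPU in host 2; 0 vCPU remain.
Put 31 vCPU in host 3; 17 vCPU remain.
Put 13 vCPU in host 3; 4 vCPU remain.
Put 36 vCPU in host 4; 12 vCPU remain.
Put 35 vCPU in host 5; 13 vCPU remain.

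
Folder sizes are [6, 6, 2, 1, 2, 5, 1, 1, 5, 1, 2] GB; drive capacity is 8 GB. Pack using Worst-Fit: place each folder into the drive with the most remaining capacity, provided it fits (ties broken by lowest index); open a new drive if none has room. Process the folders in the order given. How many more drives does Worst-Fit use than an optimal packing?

0

Worst-Fit: [6,2] [6,1,1] [2,5,1] [5,1,2] → 4 drives.
Total size 32 GB; any packing needs at least ⌈32/8⌉ = 4 drives.
So 4 is already optimal.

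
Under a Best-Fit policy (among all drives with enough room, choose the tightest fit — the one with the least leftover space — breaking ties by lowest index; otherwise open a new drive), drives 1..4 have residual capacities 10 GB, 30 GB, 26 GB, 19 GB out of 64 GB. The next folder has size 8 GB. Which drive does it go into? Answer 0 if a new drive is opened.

1

Drives with room: drive 1 (10 GB), drive 2 (30 GB), drive 3 (26 GB), drive 4 (19 GB).
Tightest fit is drive 1 with 10 GB free.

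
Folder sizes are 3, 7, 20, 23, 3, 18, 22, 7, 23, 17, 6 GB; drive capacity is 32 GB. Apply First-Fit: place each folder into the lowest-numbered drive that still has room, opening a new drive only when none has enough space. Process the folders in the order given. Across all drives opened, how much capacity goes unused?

43

3 GB → drive 1 (remaining 29 GB)
7 GB → drive 1 (remaining 22 GB)
20 GB → drive 1 (remaining 2 GB)
23 GB → drive 2 (remaining 9 GB)
3 GB → drive 2 (remaining 6 GB)
18 GB → drive 3 (remaining 14 GB)
22 GB → drive 4 (remaining 10 GB)
7 GB → drive 3 (remaining 7 GB)
23 GB → drive 5 (remaining 9 GB)
17 GB → drive 6 (remaining 15 GB)
6 GB → drive 2 (remaining 0 GB)
6 drives × 32 GB = 192 GB; used 149 GB; unused 43 GB.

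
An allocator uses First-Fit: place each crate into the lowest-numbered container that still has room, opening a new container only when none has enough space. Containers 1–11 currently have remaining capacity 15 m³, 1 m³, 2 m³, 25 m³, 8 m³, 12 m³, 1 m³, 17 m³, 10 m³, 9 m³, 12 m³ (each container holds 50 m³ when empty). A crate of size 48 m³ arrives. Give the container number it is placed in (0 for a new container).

No container has ≥ 48 m³ free, so a new container is opened.

0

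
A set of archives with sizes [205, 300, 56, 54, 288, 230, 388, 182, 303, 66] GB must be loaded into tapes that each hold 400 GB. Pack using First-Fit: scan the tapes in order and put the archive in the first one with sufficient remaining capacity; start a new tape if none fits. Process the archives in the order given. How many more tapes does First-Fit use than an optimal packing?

First-Fit: [205,56,54,66] [300] [288] [230] [388] [182] [303] → 7 tapes.
Total size 2072 GB; any packing needs at least ⌈2072/400⌉ = 6 tapes.
An optimal packing achieves that bound: [388] [303,66] [300,56] [288,54] [230] [205,182] → 6 tapes.
Excess: 7 − 6 = 1.

1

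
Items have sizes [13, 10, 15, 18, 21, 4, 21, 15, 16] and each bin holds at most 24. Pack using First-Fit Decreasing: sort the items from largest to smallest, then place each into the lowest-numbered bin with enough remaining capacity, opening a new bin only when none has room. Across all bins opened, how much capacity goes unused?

35

Sorted descending: 21, 21, 18, 16, 15, 15, 13, 10, 4.
bin 1: place 21, 3 left
bin 2: place 21, 3 left
bin 3: place 18, 6 left
bin 4: place 16, 8 left
bin 5: place 15, 9 left
bin 6: place 15, 9 left
bin 7: place 13, 11 left
bin 7: place 10, 1 left
bin 3: place 4, 2 left
7 bins × 24 = 168; used 133; unused 35.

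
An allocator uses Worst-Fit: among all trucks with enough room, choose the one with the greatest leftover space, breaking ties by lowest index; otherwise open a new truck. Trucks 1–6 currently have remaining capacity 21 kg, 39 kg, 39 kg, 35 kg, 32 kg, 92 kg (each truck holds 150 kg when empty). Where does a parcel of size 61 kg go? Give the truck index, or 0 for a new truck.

6

Trucks with room: truck 6 (92 kg).
Most room is truck 6 with 92 kg free.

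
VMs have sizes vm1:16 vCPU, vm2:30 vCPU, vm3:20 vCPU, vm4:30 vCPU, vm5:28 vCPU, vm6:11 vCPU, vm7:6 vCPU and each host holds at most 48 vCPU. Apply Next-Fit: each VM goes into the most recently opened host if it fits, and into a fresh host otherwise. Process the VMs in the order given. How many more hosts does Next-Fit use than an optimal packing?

Next-Fit: [16,30] [20] [30] [28,11,6] → 4 hosts.
Total size 141 vCPU; any packing needs at least ⌈141/48⌉ = 3 hosts.
An optimal packing achieves that bound: [30,16] [30,11,6] [28,20] → 3 hosts.
Excess: 4 − 3 = 1.

1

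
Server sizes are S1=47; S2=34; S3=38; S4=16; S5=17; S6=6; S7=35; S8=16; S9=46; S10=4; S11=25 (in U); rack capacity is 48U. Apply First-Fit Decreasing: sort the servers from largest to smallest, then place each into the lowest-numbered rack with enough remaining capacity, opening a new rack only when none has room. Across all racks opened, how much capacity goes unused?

52

Sorted descending: 47, 46, 38, 35, 34, 25, 17, 16, 16, 6, 4.
Put 47U in rack 1; 1U remain.
Put 46U in rack 2; 2U remain.
Put 38U in rack 3; 10U remain.
Put 35U in rack 4; 13U remain.
Put 34U in rack 5; 14U remain.
Put 25U in rack 6; 23U remain.
Put 17U in rack 6; 6U remain.
Put 16U in rack 7; 32U remain.
Put 16U in rack 7; 16U remain.
Put 6U in rack 3; 4U remain.
Put 4U in rack 3; 0U remain.
7 racks × 48U = 336U; used 284U; unused 52U.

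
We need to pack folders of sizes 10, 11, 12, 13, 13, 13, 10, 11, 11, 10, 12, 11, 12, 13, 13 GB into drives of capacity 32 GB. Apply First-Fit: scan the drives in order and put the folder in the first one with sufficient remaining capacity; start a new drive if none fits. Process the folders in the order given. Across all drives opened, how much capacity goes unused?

49

drive 1: place 10 GB, 22 GB left
drive 1: place 11 GB, 11 GB left
drive 2: place 12 GB, 20 GB left
drive 2: place 13 GB, 7 GB left
drive 3: place 13 GB, 19 GB left
drive 3: place 13 GB, 6 GB left
drive 1: place 10 GB, 1 GB left
drive 4: place 11 GB, 21 GB left
drive 4: place 11 GB, 10 GB left
drive 4: place 10 GB, 0 GB left
drive 5: place 12 GB, 20 GB left
drive 5: place 11 GB, 9 GB left
drive 6: place 12 GB, 20 GB left
drive 6: place 13 GB, 7 GB left
drive 7: place 13 GB, 19 GB left
7 drives × 32 GB = 224 GB; used 175 GB; unused 49 GB.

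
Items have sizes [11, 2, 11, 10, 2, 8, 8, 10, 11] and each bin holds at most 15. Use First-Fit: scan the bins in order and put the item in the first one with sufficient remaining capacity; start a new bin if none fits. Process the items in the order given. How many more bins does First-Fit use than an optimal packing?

First-Fit: [11,2,2] [11] [10] [8] [8] [10] [11] → 7 bins.
7 items exceed 7.5 (half the capacity), and no two of those can share a bin, so at least 7 bins are needed.
So 7 is already optimal.

0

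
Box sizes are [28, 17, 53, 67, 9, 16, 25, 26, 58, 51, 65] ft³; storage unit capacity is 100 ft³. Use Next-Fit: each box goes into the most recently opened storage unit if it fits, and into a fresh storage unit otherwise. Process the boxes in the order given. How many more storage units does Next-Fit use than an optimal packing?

Next-Fit: [28,17,53] [67,9,16] [25,26] [58] [51] [65] → 6 storage units.
Total size 415 ft³; any packing needs at least ⌈415/100⌉ = 5 storage units.
An optimal packing achieves that bound: [67,28] [65,26,9] [58,25,17] [53,16] [51] → 5 storage units.
Excess: 6 − 5 = 1.

1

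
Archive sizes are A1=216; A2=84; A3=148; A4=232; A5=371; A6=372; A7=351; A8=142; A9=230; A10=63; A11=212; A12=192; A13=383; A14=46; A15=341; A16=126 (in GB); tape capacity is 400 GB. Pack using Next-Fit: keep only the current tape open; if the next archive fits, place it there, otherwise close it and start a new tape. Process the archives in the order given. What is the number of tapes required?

11 tapes

A1 (216 GB) → tape 1 (remaining 184 GB)
A2 (84 GB) → tape 1 (remaining 100 GB)
A3 (148 GB) → tape 2 (remaining 252 GB)
A4 (232 GB) → tape 2 (remaining 20 GB)
A5 (371 GB) → tape 3 (remaining 29 GB)
A6 (372 GB) → tape 4 (remaining 28 GB)
A7 (351 GB) → tape 5 (remaining 49 GB)
A8 (142 GB) → tape 6 (remaining 258 GB)
A9 (230 GB) → tape 6 (remaining 28 GB)
A10 (63 GB) → tape 7 (remaining 337 GB)
A11 (212 GB) → tape 7 (remaining 125 GB)
A12 (192 GB) → tape 8 (remaining 208 GB)
A13 (383 GB) → tape 9 (remaining 17 GB)
A14 (46 GB) → tape 10 (remaining 354 GB)
A15 (341 GB) → tape 10 (remaining 13 GB)
A16 (126 GB) → tape 11 (remaining 274 GB)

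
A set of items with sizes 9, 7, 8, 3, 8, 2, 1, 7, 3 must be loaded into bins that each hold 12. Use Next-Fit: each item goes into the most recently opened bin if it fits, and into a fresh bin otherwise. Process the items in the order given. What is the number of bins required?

5 bins

Put 9 in bin 1; 3 remain.
Put 7 in bin 2; 5 remain.
Put 8 in bin 3; 4 remain.
Put 3 in bin 3; 1 remain.
Put 8 in bin 4; 4 remain.
Put 2 in bin 4; 2 remain.
Put 1 in bin 4; 1 remain.
Put 7 in bin 5; 5 remain.
Put 3 in bin 5; 2 remain.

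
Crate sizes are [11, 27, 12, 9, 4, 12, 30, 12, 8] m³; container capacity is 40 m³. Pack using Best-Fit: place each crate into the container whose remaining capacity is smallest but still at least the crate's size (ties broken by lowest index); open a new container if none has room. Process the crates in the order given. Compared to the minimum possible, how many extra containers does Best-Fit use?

Best-Fit: [11,27] [12,9,4,12] [30,8] [12] → 4 containers.
Total size 125 m³; any packing needs at least ⌈125/40⌉ = 4 containers.
So 4 is already optimal.

0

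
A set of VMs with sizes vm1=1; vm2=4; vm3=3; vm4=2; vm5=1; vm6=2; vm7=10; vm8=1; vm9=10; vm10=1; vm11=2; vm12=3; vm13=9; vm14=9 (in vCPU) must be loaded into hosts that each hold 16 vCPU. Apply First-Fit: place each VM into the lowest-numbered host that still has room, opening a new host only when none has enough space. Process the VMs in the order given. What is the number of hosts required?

5

host 1: place vm1 (1 vCPU), 15 vCPU left
host 1: place vm2 (4 vCPU), 11 vCPU left
host 1: place vm3 (3 vCPU), 8 vCPU left
host 1: place vm4 (2 vCPU), 6 vCPU left
host 1: place vm5 (1 vCPU), 5 vCPU left
host 1: place vm6 (2 vCPU), 3 vCPU left
host 2: place vm7 (10 vCPU), 6 vCPU left
host 1: place vm8 (1 vCPU), 2 vCPU left
host 3: place vm9 (10 vCPU), 6 vCPU left
host 1: place vm10 (1 vCPU), 1 vCPU left
host 2: place vm11 (2 vCPU), 4 vCPU left
host 2: place vm12 (3 vCPU), 1 vCPU left
host 4: place vm13 (9 vCPU), 7 vCPU left
host 5: place vm14 (9 vCPU), 7 vCPU left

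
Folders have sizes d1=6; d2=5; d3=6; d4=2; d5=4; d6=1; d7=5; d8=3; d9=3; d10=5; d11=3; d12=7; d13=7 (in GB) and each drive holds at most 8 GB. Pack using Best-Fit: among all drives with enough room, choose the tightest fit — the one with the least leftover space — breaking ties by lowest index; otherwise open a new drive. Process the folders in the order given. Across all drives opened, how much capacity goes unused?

7

drive 1: place d1 (6 GB), 2 GB left
drive 2: place d2 (5 GB), 3 GB left
drive 3: place d3 (6 GB), 2 GB left
drive 1: place d4 (2 GB), 0 GB left
drive 4: place d5 (4 GB), 4 GB left
drive 3: place d6 (1 GB), 1 GB left
drive 5: place d7 (5 GB), 3 GB left
drive 2: place d8 (3 GB), 0 GB left
drive 5: place d9 (3 GB), 0 GB left
drive 6: place d10 (5 GB), 3 GB left
drive 6: place d11 (3 GB), 0 GB left
drive 7: place d12 (7 GB), 1 GB left
drive 8: place d13 (7 GB), 1 GB left
8 drives × 8 GB = 64 GB; used 57 GB; unused 7 GB.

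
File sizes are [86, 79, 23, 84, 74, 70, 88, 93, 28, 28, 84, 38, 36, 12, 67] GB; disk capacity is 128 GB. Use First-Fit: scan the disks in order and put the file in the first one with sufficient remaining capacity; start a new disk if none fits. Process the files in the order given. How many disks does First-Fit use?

9

disk 1: place 86 GB, 42 GB left
disk 2: place 79 GB, 49 GB left
disk 1: place 23 GB, 19 GB left
disk 3: place 84 GB, 44 GB left
disk 4: place 74 GB, 54 GB left
disk 5: place 70 GB, 58 GB left
disk 6: place 88 GB, 40 GB left
disk 7: place 93 GB, 35 GB left
disk 2: place 28 GB, 21 GB left
disk 3: place 28 GB, 16 GB left
disk 8: place 84 GB, 44 GB left
disk 4: place 38 GB, 16 GB left
disk 5: place 36 GB, 22 GB left
disk 1: place 12 GB, 7 GB left
disk 9: place 67 GB, 61 GB left
Final disks: [86,23,12] [79,28] [84,28] [74,38] [70,36] [88] [93] [84] [67].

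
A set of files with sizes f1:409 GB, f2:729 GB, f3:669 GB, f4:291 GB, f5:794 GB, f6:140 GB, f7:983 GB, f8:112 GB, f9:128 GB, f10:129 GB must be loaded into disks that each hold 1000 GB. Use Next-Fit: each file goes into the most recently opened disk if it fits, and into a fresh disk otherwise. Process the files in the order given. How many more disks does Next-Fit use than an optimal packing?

1

Next-Fit: [409] [729] [669,291] [794,140] [983] [112,128,129] → 6 disks.
Total size 4384 GB; any packing needs at least ⌈4384/1000⌉ = 5 disks.
An optimal packing achieves that bound: [983] [794,140] [729,129,128] [669,291] [409,112] → 5 disks.
Excess: 6 − 5 = 1.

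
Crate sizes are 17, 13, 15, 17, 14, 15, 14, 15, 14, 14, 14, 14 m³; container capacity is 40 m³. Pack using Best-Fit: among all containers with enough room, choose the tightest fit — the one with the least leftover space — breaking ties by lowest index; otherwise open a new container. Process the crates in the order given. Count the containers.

17 m³ → container 1 (remaining 23 m³)
13 m³ → container 1 (remaining 10 m³)
15 m³ → container 2 (remaining 25 m³)
17 m³ → container 2 (remaining 8 m³)
14 m³ → container 3 (remaining 26 m³)
15 m³ → container 3 (remaining 11 m³)
14 m³ → container 4 (remaining 26 m³)
15 m³ → container 4 (remaining 11 m³)
14 m³ → container 5 (remaining 26 m³)
14 m³ → container 5 (remaining 12 m³)
14 m³ → container 6 (remaining 26 m³)
14 m³ → container 6 (remaining 12 m³)
Final containers: [17,13] [15,17] [14,15] [14,15] [14,14] [14,14].

6 containers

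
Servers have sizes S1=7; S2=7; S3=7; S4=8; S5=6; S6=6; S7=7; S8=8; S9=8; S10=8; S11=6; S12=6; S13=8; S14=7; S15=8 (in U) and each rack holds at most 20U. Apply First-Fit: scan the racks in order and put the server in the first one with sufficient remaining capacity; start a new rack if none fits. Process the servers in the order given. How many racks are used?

S1 (7U) → rack 1 (remaining 13U)
S2 (7U) → rack 1 (remaining 6U)
S3 (7U) → rack 2 (remaining 13U)
S4 (8U) → rack 2 (remaining 5U)
S5 (6U) → rack 1 (remaining 0U)
S6 (6U) → rack 3 (remaining 14U)
S7 (7U) → rack 3 (remaining 7U)
S8 (8U) → rack 4 (remaining 12U)
S9 (8U) → rack 4 (remaining 4U)
S10 (8U) → rack 5 (remaining 12U)
S11 (6U) → rack 3 (remaining 1U)
S12 (6U) → rack 5 (remaining 6U)
S13 (8U) → rack 6 (remaining 12U)
S14 (7U) → rack 6 (remaining 5U)
S15 (8U) → rack 7 (remaining 12U)
Final racks: [7,7,6] [7,8] [6,7,6] [8,8] [8,6] [8,7] [8].

7 racks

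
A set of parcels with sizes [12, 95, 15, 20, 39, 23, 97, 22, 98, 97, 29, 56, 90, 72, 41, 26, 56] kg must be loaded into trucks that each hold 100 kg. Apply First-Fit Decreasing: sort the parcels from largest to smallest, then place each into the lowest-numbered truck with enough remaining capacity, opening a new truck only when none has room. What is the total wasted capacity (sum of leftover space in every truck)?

Sorted descending: 98, 97, 97, 95, 90, 72, 56, 56, 41, 39, 29, 26, 23, 22, 20, 15, 12.
truck 1: place 98 kg, 2 kg left
truck 2: place 97 kg, 3 kg left
truck 3: place 97 kg, 3 kg left
truck 4: place 95 kg, 5 kg left
truck 5: place 90 kg, 10 kg left
truck 6: place 72 kg, 28 kg left
truck 7: place 56 kg, 44 kg left
truck 8: place 56 kg, 44 kg left
truck 7: place 41 kg, 3 kg left
truck 8: place 39 kg, 5 kg left
truck 9: place 29 kg, 71 kg left
truck 6: place 26 kg, 2 kg left
truck 9: place 23 kg, 48 kg left
truck 9: place 22 kg, 26 kg left
truck 9: place 20 kg, 6 kg left
truck 10: place 15 kg, 85 kg left
truck 10: place 12 kg, 73 kg left
10 trucks × 100 kg = 1000 kg; used 888 kg; unused 112 kg.

112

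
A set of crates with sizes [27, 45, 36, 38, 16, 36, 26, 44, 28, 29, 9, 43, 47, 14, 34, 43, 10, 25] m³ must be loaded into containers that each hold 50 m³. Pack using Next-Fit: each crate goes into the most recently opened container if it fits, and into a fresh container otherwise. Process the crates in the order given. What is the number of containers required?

15

Put 27 m³ in container 1; 23 m³ remain.
Put 45 m³ in container 2; 5 m³ remain.
Put 36 m³ in container 3; 14 m³ remain.
Put 38 m³ in container 4; 12 m³ remain.
Put 16 m³ in container 5; 34 m³ remain.
Put 36 m³ in container 6; 14 m³ remain.
Put 26 m³ in container 7; 24 m³ remain.
Put 44 m³ in container 8; 6 m³ remain.
Put 28 m³ in container 9; 22 m³ remain.
Put 29 m³ in container 10; 21 m³ remain.
Put 9 m³ in container 10; 12 m³ remain.
Put 43 m³ in container 11; 7 m³ remain.
Put 47 m³ in container 12; 3 m³ remain.
Put 14 m³ in container 13; 36 m³ remain.
Put 34 m³ in container 13; 2 m³ remain.
Put 43 m³ in container 14; 7 m³ remain.
Put 10 m³ in container 15; 40 m³ remain.
Put 25 m³ in container 15; 15 m³ remain.
Final containers: [27] [45] [36] [38] [16] [36] [26] [44] [28] [29,9] [43] [47] [14,34] [43] [10,25].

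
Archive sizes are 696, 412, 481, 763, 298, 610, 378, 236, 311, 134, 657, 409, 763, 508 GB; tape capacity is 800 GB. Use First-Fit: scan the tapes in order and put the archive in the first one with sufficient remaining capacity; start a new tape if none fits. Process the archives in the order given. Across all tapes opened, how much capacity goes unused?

1344

tape 1: place 696 GB, 104 GB left
tape 2: place 412 GB, 388 GB left
tape 3: place 481 GB, 319 GB left
tape 4: place 763 GB, 37 GB left
tape 2: place 298 GB, 90 GB left
tape 5: place 610 GB, 190 GB left
tape 6: place 378 GB, 422 GB left
tape 3: place 236 GB, 83 GB left
tape 6: place 311 GB, 111 GB left
tape 5: place 134 GB, 56 GB left
tape 7: place 657 GB, 143 GB left
tape 8: place 409 GB, 391 GB left
tape 9: place 763 GB, 37 GB left
tape 10: place 508 GB, 292 GB left
10 tapes × 800 GB = 8000 GB; used 6656 GB; unused 1344 GB.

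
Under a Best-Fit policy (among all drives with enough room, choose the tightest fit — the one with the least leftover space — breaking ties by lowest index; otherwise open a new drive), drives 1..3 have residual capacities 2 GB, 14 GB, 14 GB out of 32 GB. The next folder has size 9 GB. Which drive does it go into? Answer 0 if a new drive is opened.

Drives with room: drive 2 (14 GB), drive 3 (14 GB).
Tightest fit is drive 2 with 14 GB free.

2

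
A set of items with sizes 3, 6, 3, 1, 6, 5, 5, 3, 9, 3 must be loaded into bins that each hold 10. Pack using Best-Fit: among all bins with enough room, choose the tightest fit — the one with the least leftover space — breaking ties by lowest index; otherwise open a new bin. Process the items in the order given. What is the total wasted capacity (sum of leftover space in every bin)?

Put 3 in bin 1; 7 remain.
Put 6 in bin 1; 1 remain.
Put 3 in bin 2; 7 remain.
Put 1 in bin 1; 0 remain.
Put 6 in bin 2; 1 remain.
Put 5 in bin 3; 5 remain.
Put 5 in bin 3; 0 remain.
Put 3 in bin 4; 7 remain.
Put 9 in bin 5; 1 remain.
Put 3 in bin 4; 4 remain.
5 bins × 10 = 50; used 44; unused 6.

6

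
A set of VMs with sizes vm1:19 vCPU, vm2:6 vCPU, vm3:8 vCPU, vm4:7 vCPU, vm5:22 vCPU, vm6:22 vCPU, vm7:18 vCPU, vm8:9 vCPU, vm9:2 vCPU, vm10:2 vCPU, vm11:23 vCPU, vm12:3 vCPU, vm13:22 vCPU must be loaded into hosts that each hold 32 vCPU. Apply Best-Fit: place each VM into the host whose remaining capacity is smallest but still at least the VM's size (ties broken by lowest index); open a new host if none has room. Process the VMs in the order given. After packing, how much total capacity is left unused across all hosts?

29

host 1: place vm1 (19 vCPU), 13 vCPU left
host 1: place vm2 (6 vCPU), 7 vCPU left
host 2: place vm3 (8 vCPU), 24 vCPU left
host 1: place vm4 (7 vCPU), 0 vCPU left
host 2: place vm5 (22 vCPU), 2 vCPU left
host 3: place vm6 (22 vCPU), 10 vCPU left
host 4: place vm7 (18 vCPU), 14 vCPU left
host 3: place vm8 (9 vCPU), 1 vCPU left
host 2: place vm9 (2 vCPU), 0 vCPU left
host 4: place vm10 (2 vCPU), 12 vCPU left
host 5: place vm11 (23 vCPU), 9 vCPU left
host 5: place vm12 (3 vCPU), 6 vCPU left
host 6: place vm13 (22 vCPU), 10 vCPU left
6 hosts × 32 vCPU = 192 vCPU; used 163 vCPU; unused 29 vCPU.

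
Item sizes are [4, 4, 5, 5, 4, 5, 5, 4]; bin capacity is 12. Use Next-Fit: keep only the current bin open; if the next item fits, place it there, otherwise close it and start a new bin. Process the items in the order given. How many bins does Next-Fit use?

4

Put 4 in bin 1; 8 remain.
Put 4 in bin 1; 4 remain.
Put 5 in bin 2; 7 remain.
Put 5 in bin 2; 2 remain.
Put 4 in bin 3; 8 remain.
Put 5 in bin 3; 3 remain.
Put 5 in bin 4; 7 remain.
Put 4 in bin 4; 3 remain.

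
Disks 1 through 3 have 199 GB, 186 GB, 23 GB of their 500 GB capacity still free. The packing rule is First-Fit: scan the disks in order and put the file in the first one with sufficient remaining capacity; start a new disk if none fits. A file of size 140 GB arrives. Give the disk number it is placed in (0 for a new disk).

Disks with room: disk 1 (199 GB), disk 2 (186 GB).
The first with room is disk 1.

1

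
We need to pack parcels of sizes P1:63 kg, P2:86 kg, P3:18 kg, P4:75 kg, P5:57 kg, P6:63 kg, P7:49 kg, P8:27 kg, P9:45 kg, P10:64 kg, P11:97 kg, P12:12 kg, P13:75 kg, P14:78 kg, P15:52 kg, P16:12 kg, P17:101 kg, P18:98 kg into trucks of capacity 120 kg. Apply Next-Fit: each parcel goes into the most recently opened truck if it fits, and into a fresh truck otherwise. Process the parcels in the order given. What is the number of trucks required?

12

truck 1: place P1 (63 kg), 57 kg left
truck 2: place P2 (86 kg), 34 kg left
truck 2: place P3 (18 kg), 16 kg left
truck 3: place P4 (75 kg), 45 kg left
truck 4: place P5 (57 kg), 63 kg left
truck 4: place P6 (63 kg), 0 kg left
truck 5: place P7 (49 kg), 71 kg left
truck 5: place P8 (27 kg), 44 kg left
truck 6: place P9 (45 kg), 75 kg left
truck 6: place P10 (64 kg), 11 kg left
truck 7: place P11 (97 kg), 23 kg left
truck 7: place P12 (12 kg), 11 kg left
truck 8: place P13 (75 kg), 45 kg left
truck 9: place P14 (78 kg), 42 kg left
truck 10: place P15 (52 kg), 68 kg left
truck 10: place P16 (12 kg), 56 kg left
truck 11: place P17 (101 kg), 19 kg left
truck 12: place P18 (98 kg), 22 kg left
Final trucks: [63] [86,18] [75] [57,63] [49,27] [45,64] [97,12] [75] [78] [52,12] [101] [98].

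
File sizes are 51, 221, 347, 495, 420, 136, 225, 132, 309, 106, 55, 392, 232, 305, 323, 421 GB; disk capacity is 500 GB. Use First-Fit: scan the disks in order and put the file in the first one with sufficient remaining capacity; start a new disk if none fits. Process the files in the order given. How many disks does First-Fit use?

11

51 GB → disk 1 (remaining 449 GB)
221 GB → disk 1 (remaining 228 GB)
347 GB → disk 2 (remaining 153 GB)
495 GB → disk 3 (remaining 5 GB)
420 GB → disk 4 (remaining 80 GB)
136 GB → disk 1 (remaining 92 GB)
225 GB → disk 5 (remaining 275 GB)
132 GB → disk 2 (remaining 21 GB)
309 GB → disk 6 (remaining 191 GB)
106 GB → disk 5 (remaining 169 GB)
55 GB → disk 1 (remaining 37 GB)
392 GB → disk 7 (remaining 108 GB)
232 GB → disk 8 (remaining 268 GB)
305 GB → disk 9 (remaining 195 GB)
323 GB → disk 10 (remaining 177 GB)
421 GB → disk 11 (remaining 79 GB)
Final disks: [51,221,136,55] [347,132] [495] [420] [225,106] [309] [392] [232] [305] [323] [421].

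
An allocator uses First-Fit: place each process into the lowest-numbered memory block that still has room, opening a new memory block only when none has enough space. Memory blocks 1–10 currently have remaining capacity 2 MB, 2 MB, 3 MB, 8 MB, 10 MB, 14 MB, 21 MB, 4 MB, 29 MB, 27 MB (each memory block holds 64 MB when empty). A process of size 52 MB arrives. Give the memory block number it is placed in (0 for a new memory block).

0

No memory block has ≥ 52 MB free, so a new memory block is opened.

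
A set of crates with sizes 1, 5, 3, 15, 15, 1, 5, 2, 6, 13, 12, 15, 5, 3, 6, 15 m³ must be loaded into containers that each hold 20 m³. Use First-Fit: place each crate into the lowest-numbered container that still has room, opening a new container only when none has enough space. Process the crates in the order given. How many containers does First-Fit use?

container 1: place 1 m³, 19 m³ left
container 1: place 5 m³, 14 m³ left
container 1: place 3 m³, 11 m³ left
container 2: place 15 m³, 5 m³ left
container 3: place 15 m³, 5 m³ left
container 1: place 1 m³, 10 m³ left
container 1: place 5 m³, 5 m³ left
container 1: place 2 m³, 3 m³ left
container 4: place 6 m³, 14 m³ left
container 4: place 13 m³, 1 m³ left
container 5: place 12 m³, 8 m³ left
container 6: place 15 m³, 5 m³ left
container 2: place 5 m³, 0 m³ left
container 1: place 3 m³, 0 m³ left
container 5: place 6 m³, 2 m³ left
container 7: place 15 m³, 5 m³ left

7 containers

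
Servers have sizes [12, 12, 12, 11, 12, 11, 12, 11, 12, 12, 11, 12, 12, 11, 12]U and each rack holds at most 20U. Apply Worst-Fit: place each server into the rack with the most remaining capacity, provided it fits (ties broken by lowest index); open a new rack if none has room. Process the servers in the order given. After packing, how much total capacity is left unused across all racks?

Put 12U in rack 1; 8U remain.
Put 12U in rack 2; 8U remain.
Put 12U in rack 3; 8U remain.
Put 11U in rack 4; 9U remain.
Put 12U in rack 5; 8U remain.
Put 11U in rack 6; 9U remain.
Put 12U in rack 7; 8U remain.
Put 11U in rack 8; 9U remain.
Put 12U in rack 9; 8U remain.
Put 12U in rack 10; 8U remain.
Put 11U in rack 11; 9U remain.
Put 12U in rack 12; 8U remain.
Put 12U in rack 13; 8U remain.
Put 11U in rack 14; 9U remain.
Put 12U in rack 15; 8U remain.
15 racks × 20U = 300U; used 175U; unused 125U.

125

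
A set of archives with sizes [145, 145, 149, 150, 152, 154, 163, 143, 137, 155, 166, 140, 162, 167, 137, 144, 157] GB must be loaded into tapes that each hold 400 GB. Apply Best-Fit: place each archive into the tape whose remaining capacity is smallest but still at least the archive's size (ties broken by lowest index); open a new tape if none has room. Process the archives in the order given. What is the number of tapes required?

Put 145 GB in tape 1; 255 GB remain.
Put 145 GB in tape 1; 110 GB remain.
Put 149 GB in tape 2; 251 GB remain.
Put 150 GB in tape 2; 101 GB remain.
Put 152 GB in tape 3; 248 GB remain.
Put 154 GB in tape 3; 94 GB remain.
Put 163 GB in tape 4; 237 GB remain.
Put 143 GB in tape 4; 94 GB remain.
Put 137 GB in tape 5; 263 GB remain.
Put 155 GB in tape 5; 108 GB remain.
Put 166 GB in tape 6; 234 GB remain.
Put 140 GB in tape 6; 94 GB remain.
Put 162 GB in tape 7; 238 GB remain.
Put 167 GB in tape 7; 71 GB remain.
Put 137 GB in tape 8; 263 GB remain.
Put 144 GB in tape 8; 119 GB remain.
Put 157 GB in tape 9; 243 GB remain.
Final tapes: [145,145] [149,150] [152,154] [163,143] [137,155] [166,140] [162,167] [137,144] [157].

9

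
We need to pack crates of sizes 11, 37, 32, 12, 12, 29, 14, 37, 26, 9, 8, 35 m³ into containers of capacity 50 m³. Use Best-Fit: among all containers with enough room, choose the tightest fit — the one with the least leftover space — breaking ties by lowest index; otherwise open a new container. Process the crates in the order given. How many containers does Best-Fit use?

container 1: place 11 m³, 39 m³ left
container 1: place 37 m³, 2 m³ left
container 2: place 32 m³, 18 m³ left
container 2: place 12 m³, 6 m³ left
container 3: place 12 m³, 38 m³ left
container 3: place 29 m³, 9 m³ left
container 4: place 14 m³, 36 m³ left
container 5: place 37 m³, 13 m³ left
container 4: place 26 m³, 10 m³ left
container 3: place 9 m³, 0 m³ left
container 4: place 8 m³, 2 m³ left
container 6: place 35 m³, 15 m³ left

6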